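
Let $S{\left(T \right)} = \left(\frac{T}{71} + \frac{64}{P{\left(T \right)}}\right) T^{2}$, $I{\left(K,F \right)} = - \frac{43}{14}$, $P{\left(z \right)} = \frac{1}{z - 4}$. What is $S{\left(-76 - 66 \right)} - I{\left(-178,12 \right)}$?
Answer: $- \frac{2638338373}{14} \approx -1.8845 \cdot 10^{8}$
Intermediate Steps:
$P{\left(z \right)} = \frac{1}{-4 + z}$
$I{\left(K,F \right)} = - \frac{43}{14}$ ($I{\left(K,F \right)} = \left(-43\right) \frac{1}{14} = - \frac{43}{14}$)
$S{\left(T \right)} = T^{2} \left(-256 + \frac{4545 T}{71}\right)$ ($S{\left(T \right)} = \left(\frac{T}{71} + \frac{64}{\frac{1}{-4 + T}}\right) T^{2} = \left(T \frac{1}{71} + 64 \left(-4 + T\right)\right) T^{2} = \left(\frac{T}{71} + \left(-256 + 64 T\right)\right) T^{2} = \left(-256 + \frac{4545 T}{71}\right) T^{2} = T^{2} \left(-256 + \frac{4545 T}{71}\right)$)
$S{\left(-76 - 66 \right)} - I{\left(-178,12 \right)} = \frac{\left(-76 - 66\right)^{2} \left(-18176 + 4545 \left(-76 - 66\right)\right)}{71} - - \frac{43}{14} = \frac{\left(-142\right)^{2} \left(-18176 + 4545 \left(-142\right)\right)}{71} + \frac{43}{14} = \frac{1}{71} \cdot 20164 \left(-18176 - 645390\right) + \frac{43}{14} = \frac{1}{71} \cdot 20164 \left(-663566\right) + \frac{43}{14} = -188452744 + \frac{43}{14} = - \frac{2638338373}{14}$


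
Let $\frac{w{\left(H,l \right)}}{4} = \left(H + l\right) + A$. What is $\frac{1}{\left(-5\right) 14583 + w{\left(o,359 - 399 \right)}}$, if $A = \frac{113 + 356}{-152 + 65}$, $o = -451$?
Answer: $- \frac{87}{6516349} \approx -1.3351 \cdot 10^{-5}$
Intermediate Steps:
$A = - \frac{469}{87}$ ($A = \frac{469}{-87} = 469 \left(- \frac{1}{87}\right) = - \frac{469}{87} \approx -5.3908$)
$w{\left(H,l \right)} = - \frac{1876}{87} + 4 H + 4 l$ ($w{\left(H,l \right)} = 4 \left(\left(H + l\right) - \frac{469}{87}\right) = 4 \left(- \frac{469}{87} + H + l\right) = - \frac{1876}{87} + 4 H + 4 l$)
$\frac{1}{\left(-5\right) 14583 + w{\left(o,359 - 399 \right)}} = \frac{1}{\left(-5\right) 14583 + \left(- \frac{1876}{87} + 4 \left(-451\right) + 4 \left(359 - 399\right)\right)} = \frac{1}{-72915 - \frac{172744}{87}} = \frac{1}{- \frac{6516349}{87}} = - \frac{87}{6516349}$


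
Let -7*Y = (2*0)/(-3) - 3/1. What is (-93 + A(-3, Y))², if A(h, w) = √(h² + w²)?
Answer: 424251/49 - 2790*√2/7 ≈ 8094.5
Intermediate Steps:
Y = 3/7 (Y = -((2*0)/(-3) - 3/1)/7 = -(0*(-⅓) - 3*1)/7 = -(0 - 3)/7 = -⅐*(-3) = 3/7 ≈ 0.42857)
(-93 + A(-3, Y))² = (-93 + √((-3)² + (3/7)²))² = (-93 + √(9 + 9/49))² = (-93 + √(450/49))² = (-93 + 15*√2/7)²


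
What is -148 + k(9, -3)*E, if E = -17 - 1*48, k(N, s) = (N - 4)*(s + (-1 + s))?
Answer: 2127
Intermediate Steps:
k(N, s) = (-1 + 2*s)*(-4 + N) (k(N, s) = (-4 + N)*(-1 + 2*s) = (-1 + 2*s)*(-4 + N))
E = -65 (E = -17 - 48 = -65)
-148 + k(9, -3)*E = -148 + (4 - 1*9 - 8*(-3) + 2*9*(-3))*(-65) = -148 + (4 - 9 + 24 - 54)*(-65) = -148 - 35*(-65) = -148 + 2275 = 2127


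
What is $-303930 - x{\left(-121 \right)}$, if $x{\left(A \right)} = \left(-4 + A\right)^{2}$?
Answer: $-319555$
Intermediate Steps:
$-303930 - x{\left(-121 \right)} = -303930 - \left(-4 - 121\right)^{2} = -303930 - \left(-125\right)^{2} = -303930 - 15625 = -319555$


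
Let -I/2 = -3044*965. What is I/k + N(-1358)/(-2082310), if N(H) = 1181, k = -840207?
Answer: -12234396949667/1749571438170 ≈ -6.9928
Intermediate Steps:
I = 5874920 (I = -(-6088)*965 = -2*(-2937460) = 5874920)
I/k + N(-1358)/(-2082310) = 5874920/(-840207) + 1181/(-2082310) = 5874920*(-1/840207) + 1181*(-1/2082310) = -5874920/840207 - 1181/2082310 = -12234396949667/1749571438170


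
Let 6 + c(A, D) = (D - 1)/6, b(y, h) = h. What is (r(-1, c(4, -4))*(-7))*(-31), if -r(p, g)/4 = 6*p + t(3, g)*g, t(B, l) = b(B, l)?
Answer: -317905/9 ≈ -35323.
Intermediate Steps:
t(B, l) = l
c(A, D) = -37/6 + D/6 (c(A, D) = -6 + (D - 1)/6 = -6 + (-1 + D)*(1/6) = -6 + (-1/6 + D/6) = -37/6 + D/6)
r(p, g) = -24*p - 4*g**2 (r(p, g) = -4*(6*p + g*g) = -4*(6*p + g**2) = -4*(g**2 + 6*p) = -24*p - 4*g**2)
(r(-1, c(4, -4))*(-7))*(-31) = ((-24*(-1) - 4*(-37/6 + (1/6)*(-4))**2)*(-7))*(-31) = ((24 - 4*(-37/6 - 2/3)**2)*(-7))*(-31) = ((24 - 4*(-41/6)**2)*(-7))*(-31) = ((24 - 4*1681/36)*(-7))*(-31) = ((24 - 1681/9)*(-7))*(-31) = -1465/9*(-7)*(-31) = (10255/9)*(-31) = -317905/9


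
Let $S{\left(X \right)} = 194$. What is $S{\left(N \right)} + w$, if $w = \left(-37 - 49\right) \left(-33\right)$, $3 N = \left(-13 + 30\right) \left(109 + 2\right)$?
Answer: $3032$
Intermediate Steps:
$N = 629$ ($N = \frac{\left(-13 + 30\right) \left(109 + 2\right)}{3} = \frac{17 \cdot 111}{3} = \frac{1}{3} \cdot 1887 = 629$)
$w = 2838$ ($w = \left(-86\right) \left(-33\right) = 2838$)
$S{\left(N \right)} + w = 194 + 2838 = 3032$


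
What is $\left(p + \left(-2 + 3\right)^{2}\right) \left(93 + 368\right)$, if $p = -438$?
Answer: $-201457$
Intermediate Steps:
$\left(p + \left(-2 + 3\right)^{2}\right) \left(93 + 368\right) = \left(-438 + \left(-2 + 3\right)^{2}\right) \left(93 + 368\right) = \left(-438 + 1^{2}\right) 461 = \left(-438 + 1\right) 461 = \left(-437\right) 461 = -201457$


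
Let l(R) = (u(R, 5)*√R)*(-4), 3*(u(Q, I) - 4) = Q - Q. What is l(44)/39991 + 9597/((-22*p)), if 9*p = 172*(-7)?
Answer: 12339/3784 - 32*√11/39991 ≈ 3.2582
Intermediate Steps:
u(Q, I) = 4 (u(Q, I) = 4 + (Q - Q)/3 = 4 + (⅓)*0 = 4 + 0 = 4)
l(R) = -16*√R (l(R) = (4*√R)*(-4) = -16*√R)
p = -1204/9 (p = (172*(-7))/9 = (⅑)*(-1204) = -1204/9 ≈ -133.78)
l(44)/39991 + 9597/((-22*p)) = -32*√11/39991 + 9597/((-22*(-1204/9))) = -32*√11*(1/39991) + 9597/(26488/9) = -32*√11*(1/39991) + 9597*(9/26488) = -32*√11/39991 + 12339/3784 = 12339/3784 - 32*√11/39991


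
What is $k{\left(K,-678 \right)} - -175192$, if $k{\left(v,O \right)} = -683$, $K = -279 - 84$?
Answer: $174509$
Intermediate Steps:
$K = -363$
$k{\left(K,-678 \right)} - -175192 = -683 - -175192 = -683 + 175192 = 174509$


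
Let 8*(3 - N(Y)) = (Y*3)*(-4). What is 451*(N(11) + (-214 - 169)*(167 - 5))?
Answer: -55947903/2 ≈ -2.7974e+7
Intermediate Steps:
N(Y) = 3 + 3*Y/2 (N(Y) = 3 - Y*3*(-4)/8 = 3 - 3*Y*(-4)/8 = 3 - (-3)*Y/2 = 3 + 3*Y/2)
451*(N(11) + (-214 - 169)*(167 - 5)) = 451*((3 + (3/2)*11) + (-214 - 169)*(167 - 5)) = 451*((3 + 33/2) - 383*162) = 451*(39/2 - 62046) = 451*(-124053/2) = -55947903/2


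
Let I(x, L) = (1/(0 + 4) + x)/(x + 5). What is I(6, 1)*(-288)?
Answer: -1800/11 ≈ -163.64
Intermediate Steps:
I(x, L) = (1/4 + x)/(5 + x)
I(6, 1)*(-288) = ((1/4 + 6)/(5 + 6))*(-288) = ((25/4)/11)*(-288) = ((1/11)*(25/4))*(-288) = (25/44)*(-288) = -1800/11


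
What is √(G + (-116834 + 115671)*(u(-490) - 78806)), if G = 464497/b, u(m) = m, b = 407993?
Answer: √15350991253333789673/407993 ≈ 9603.2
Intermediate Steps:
G = 464497/407993 ≈ 1.1385
√(G + (-116834 + 115671)*(u(-490) - 78806)) = √(464497/407993 + (-116834 + 115671)*(-490 - 78806)) = √(464497/407993 - 1163*(-79296)) = √(464497/407993 + 92221248) = √(37625624099761/407993) = √15350991253333789673/407993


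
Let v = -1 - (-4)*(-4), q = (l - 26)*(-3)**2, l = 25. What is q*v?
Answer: 153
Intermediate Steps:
q = -9 (q = (25 - 26)*(-3)**2 = -1*9 = -9)
v = -17 (v = -1 - 1*16 = -1 - 16 = -17)
q*v = -9*(-17) = 153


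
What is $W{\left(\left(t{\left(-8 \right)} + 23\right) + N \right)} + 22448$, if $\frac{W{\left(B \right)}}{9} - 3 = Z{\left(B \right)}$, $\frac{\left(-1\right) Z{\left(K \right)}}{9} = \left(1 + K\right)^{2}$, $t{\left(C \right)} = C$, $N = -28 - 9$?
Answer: $-13246$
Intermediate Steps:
$N = -37$
$Z{\left(K \right)} = - 9 \left(1 + K\right)^{2}$
$W{\left(B \right)} = 27 - 81 \left(1 + B\right)^{2}$ ($W{\left(B \right)} = 27 + 9 \left(- 9 \left(1 + B\right)^{2}\right) = 27 - 81 \left(1 + B\right)^{2}$)
$W{\left(\left(t{\left(-8 \right)} + 23\right) + N \right)} + 22448 = \left(27 - 81 \left(1 + \left(\left(-8 + 23\right) - 37\right)\right)^{2}\right) + 22448 = \left(27 - 81 \left(1 + \left(15 - 37\right)\right)^{2}\right) + 22448 = \left(27 - 81 \left(1 - 22\right)^{2}\right) + 22448 = \left(27 - 81 \left(-21\right)^{2}\right) + 22448 = \left(27 - 35721\right) + 22448 = -35694 + 22448 = -13246$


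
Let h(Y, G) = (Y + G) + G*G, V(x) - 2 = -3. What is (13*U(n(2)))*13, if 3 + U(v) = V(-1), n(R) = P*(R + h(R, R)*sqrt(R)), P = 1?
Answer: -676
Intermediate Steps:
V(x) = -1 (V(x) = 2 - 3 = -1)
h(Y, G) = G + Y + G**2 (h(Y, G) = (G + Y) + G**2 = G + Y + G**2)
n(R) = R + sqrt(R)*(R**2 + 2*R) (n(R) = 1*(R + (R + R + R**2)*sqrt(R)) = 1*(R + (R**2 + 2*R)*sqrt(R)) = 1*(R + sqrt(R)*(R**2 + 2*R)) = R + sqrt(R)*(R**2 + 2*R))
U(v) = -4 (U(v) = -3 - 1 = -4)
(13*U(n(2)))*13 = (13*(-4))*13 = -52*13 = -676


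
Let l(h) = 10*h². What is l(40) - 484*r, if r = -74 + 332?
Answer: -108872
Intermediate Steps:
r = 258
l(40) - 484*r = 10*40² - 484*258 = 10*1600 - 124872 = 16000 - 124872 = -108872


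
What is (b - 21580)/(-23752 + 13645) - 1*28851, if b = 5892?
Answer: -291581369/10107 ≈ -28849.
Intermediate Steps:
(b - 21580)/(-23752 + 13645) - 1*28851 = (5892 - 21580)/(-23752 + 13645) - 1*28851 = -15688/(-10107) - 28851 = -15688*(-1/10107) - 28851 = 15688/10107 - 28851 = -291581369/10107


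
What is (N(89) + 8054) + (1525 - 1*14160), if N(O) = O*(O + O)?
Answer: 11261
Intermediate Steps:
N(O) = 2*O² (N(O) = O*(2*O) = 2*O²)
(N(89) + 8054) + (1525 - 1*14160) = (2*89² + 8054) + (1525 - 1*14160) = (2*7921 + 8054) + (1525 - 14160) = (15842 + 8054) - 12635 = 23896 - 12635 = 11261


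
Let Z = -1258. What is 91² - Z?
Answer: 9539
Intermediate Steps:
91² - Z = 91² - 1*(-1258) = 8281 + 1258 = 9539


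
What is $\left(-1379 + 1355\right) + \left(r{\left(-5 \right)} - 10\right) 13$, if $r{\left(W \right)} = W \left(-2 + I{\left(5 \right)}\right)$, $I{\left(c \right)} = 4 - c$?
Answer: $41$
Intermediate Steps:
$r{\left(W \right)} = - 3 W$ ($r{\left(W \right)} = W \left(-2 + \left(4 - 5\right)\right) = W \left(-2 - 1\right) = W \left(-3\right) = - 3 W$)
$\left(-1379 + 1355\right) + \left(r{\left(-5 \right)} - 10\right) 13 = \left(-1379 + 1355\right) + \left(\left(-3\right) \left(-5\right) - 10\right) 13 = -24 + \left(15 - 10\right) 13 = -24 + 5 \cdot 13 = -24 + 65 = 41$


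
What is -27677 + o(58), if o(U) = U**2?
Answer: -24313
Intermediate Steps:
-27677 + o(58) = -27677 + 58**2 = -27677 + 3364 = -24313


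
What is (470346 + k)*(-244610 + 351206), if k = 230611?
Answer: 74719212372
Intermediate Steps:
(470346 + k)*(-244610 + 351206) = (470346 + 230611)*(-244610 + 351206) = 700957*106596 = 74719212372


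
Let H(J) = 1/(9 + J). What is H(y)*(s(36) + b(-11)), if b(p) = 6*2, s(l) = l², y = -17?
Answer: -327/2 ≈ -163.50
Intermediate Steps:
b(p) = 12
H(y)*(s(36) + b(-11)) = (36² + 12)/(9 - 17) = (1296 + 12)/(-8) = -⅛*1308 = -327/2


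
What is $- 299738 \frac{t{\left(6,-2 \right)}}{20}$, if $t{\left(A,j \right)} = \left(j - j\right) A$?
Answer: $0$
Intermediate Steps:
$t{\left(A,j \right)} = 0$ ($t{\left(A,j \right)} = 0 A = 0$)
$- 299738 \frac{t{\left(6,-2 \right)}}{20} = - 299738 \cdot \frac{0}{20} = - 299738 \cdot 0 \cdot \frac{1}{20} = \left(-299738\right) 0 = 0$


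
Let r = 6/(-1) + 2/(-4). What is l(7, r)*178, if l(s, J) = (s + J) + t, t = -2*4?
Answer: -1335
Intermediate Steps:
t = -8
r = -13/2 (r = 6*(-1) + 2*(-1/4) = -6 - 1/2 = -13/2 ≈ -6.5000)
l(s, J) = -8 + J + s (l(s, J) = (s + J) - 8 = (J + s) - 8 = -8 + J + s)
l(7, r)*178 = (-8 - 13/2 + 7)*178 = -15/2*178 = -1335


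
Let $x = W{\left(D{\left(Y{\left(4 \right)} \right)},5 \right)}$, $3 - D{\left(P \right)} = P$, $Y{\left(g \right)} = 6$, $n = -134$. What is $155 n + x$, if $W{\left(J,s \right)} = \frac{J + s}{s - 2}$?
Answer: $- \frac{62308}{3} \approx -20769.0$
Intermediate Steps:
$D{\left(P \right)} = 3 - P$
$W{\left(J,s \right)} = \frac{J + s}{-2 + s}$
$x = \frac{2}{3}$ ($x = \frac{\left(3 - 6\right) + 5}{-2 + 5} = \frac{\left(3 - 6\right) + 5}{3} = \frac{-3 + 5}{3} = \frac{1}{3} \cdot 2 = \frac{2}{3} \approx 0.66667$)
$155 n + x = 155 \left(-134\right) + \frac{2}{3} = -20770 + \frac{2}{3} = - \frac{62308}{3}$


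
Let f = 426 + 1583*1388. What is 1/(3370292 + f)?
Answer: 1/5567922 ≈ 1.7960e-7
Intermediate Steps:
f = 2197630 (f = 426 + 2197204 = 2197630)
1/(3370292 + f) = 1/(3370292 + 2197630) = 1/5567922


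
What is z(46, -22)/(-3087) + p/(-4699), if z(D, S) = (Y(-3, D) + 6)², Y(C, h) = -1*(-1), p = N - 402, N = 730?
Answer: -25363/296037 ≈ -0.085675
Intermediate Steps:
p = 328 (p = 730 - 402 = 328)
Y(C, h) = 1
z(D, S) = 49 (z(D, S) = (1 + 6)² = 7² = 49)
z(46, -22)/(-3087) + p/(-4699) = 49/(-3087) + 328/(-4699) = 49*(-1/3087) + 328*(-1/4699) = -1/63 - 328/4699 = -25363/296037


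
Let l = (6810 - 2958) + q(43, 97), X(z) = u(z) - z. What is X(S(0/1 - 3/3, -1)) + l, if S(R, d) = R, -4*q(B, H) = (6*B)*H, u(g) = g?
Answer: -4809/2 ≈ -2404.5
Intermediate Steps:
q(B, H) = -3*B*H/2 (q(B, H) = -6*B*H/4 = -3*B*H/2)
X(z) = 0 (X(z) = z - z = 0)
l = -4809/2 (l = (6810 - 2958) - 3/2*43*97 = 3852 - 12513/2 = -4809/2 ≈ -2404.5)
X(S(0/1 - 3/3, -1)) + l = 0 - 4809/2 = -4809/2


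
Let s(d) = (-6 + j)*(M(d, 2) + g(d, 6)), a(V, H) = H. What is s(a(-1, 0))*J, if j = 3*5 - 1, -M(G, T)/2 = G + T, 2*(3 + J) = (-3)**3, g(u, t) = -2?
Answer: 792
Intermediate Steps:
J = -33/2 (J = -3 + (1/2)*(-3)**3 = -3 + (1/2)*(-27) = -3 - 27/2 = -33/2 ≈ -16.500)
M(G, T) = -2*G - 2*T (M(G, T) = -2*(G + T) = -2*G - 2*T)
j = 14 (j = 15 - 1 = 14)
s(d) = -48 - 16*d (s(d) = (-6 + 14)*((-2*d - 2*2) - 2) = 8*((-2*d - 4) - 2) = 8*((-4 - 2*d) - 2) = 8*(-6 - 2*d) = -48 - 16*d)
s(a(-1, 0))*J = (-48 - 16*0)*(-33/2) = (-48 + 0)*(-33/2) = -48*(-33/2) = 792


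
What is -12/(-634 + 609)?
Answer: 12/25 ≈ 0.48000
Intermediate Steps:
-12/(-634 + 609) = -12/(-25) = -12*(-1/25) = 12/25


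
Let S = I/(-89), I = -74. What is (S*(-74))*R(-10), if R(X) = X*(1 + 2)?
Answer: 164280/89 ≈ 1845.8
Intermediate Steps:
S = 74/89 (S = -74/(-89) = -74*(-1/89) = 74/89 ≈ 0.83146)
R(X) = 3*X (R(X) = X*3 = 3*X)
(S*(-74))*R(-10) = ((74/89)*(-74))*(3*(-10)) = -5476/89*(-30) = 164280/89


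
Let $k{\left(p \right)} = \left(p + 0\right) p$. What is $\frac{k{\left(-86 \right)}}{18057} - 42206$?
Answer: $- \frac{762106346}{18057} \approx -42206.0$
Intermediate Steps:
$k{\left(p \right)} = p^{2}$ ($k{\left(p \right)} = p p = p^{2}$)
$\frac{k{\left(-86 \right)}}{18057} - 42206 = \frac{\left(-86\right)^{2}}{18057} - 42206 = 7396 \cdot \frac{1}{18057} - 42206 = \frac{7396}{18057} - 42206 = - \frac{762106346}{18057}$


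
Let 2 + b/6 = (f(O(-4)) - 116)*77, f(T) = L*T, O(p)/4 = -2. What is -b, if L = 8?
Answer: 83172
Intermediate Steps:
O(p) = -8 (O(p) = 4*(-2) = -8)
f(T) = 8*T
b = -83172 (b = -12 + 6*((8*(-8) - 116)*77) = -12 + 6*((-64 - 116)*77) = -12 + 6*(-180*77) = -12 + 6*(-13860) = -12 - 83160 = -83172)
-b = -1*(-83172) = 83172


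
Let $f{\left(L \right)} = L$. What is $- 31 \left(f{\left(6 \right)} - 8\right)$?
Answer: $62$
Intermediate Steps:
$- 31 \left(f{\left(6 \right)} - 8\right) = - 31 \left(6 - 8\right) = \left(-31\right) \left(-2\right) = 62$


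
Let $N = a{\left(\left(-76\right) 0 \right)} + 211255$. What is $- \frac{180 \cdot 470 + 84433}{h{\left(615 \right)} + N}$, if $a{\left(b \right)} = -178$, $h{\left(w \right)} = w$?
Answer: $- \frac{169033}{211692} \approx -0.79849$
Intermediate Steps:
$N = 211077$ ($N = -178 + 211255 = 211077$)
$- \frac{180 \cdot 470 + 84433}{h{\left(615 \right)} + N} = - \frac{180 \cdot 470 + 84433}{615 + 211077} = - \frac{84600 + 84433}{211692} = - \frac{169033}{211692}$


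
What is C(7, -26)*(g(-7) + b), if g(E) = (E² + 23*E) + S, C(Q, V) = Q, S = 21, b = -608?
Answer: -4893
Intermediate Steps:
g(E) = 21 + E² + 23*E (g(E) = (E² + 23*E) + 21 = 21 + E² + 23*E)
C(7, -26)*(g(-7) + b) = 7*((21 + (-7)² + 23*(-7)) - 608) = 7*((21 + 49 - 161) - 608) = 7*(-91 - 608) = 7*(-699) = -4893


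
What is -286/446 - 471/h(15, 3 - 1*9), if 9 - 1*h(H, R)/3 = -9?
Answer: -37585/4014 ≈ -9.3635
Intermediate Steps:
h(H, R) = 54 (h(H, R) = 27 - 3*(-9) = 27 + 27 = 54)
-286/446 - 471/h(15, 3 - 1*9) = -286/446 - 471/54 = -286*1/446 - 471*1/54 = -143/223 - 157/18 = -37585/4014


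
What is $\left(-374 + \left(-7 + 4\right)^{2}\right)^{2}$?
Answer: $133225$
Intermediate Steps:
$\left(-374 + \left(-7 + 4\right)^{2}\right)^{2} = \left(-374 + \left(-3\right)^{2}\right)^{2} = \left(-374 + 9\right)^{2} = \left(-365\right)^{2} = 133225$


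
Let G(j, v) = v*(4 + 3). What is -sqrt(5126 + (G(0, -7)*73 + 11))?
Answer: -2*sqrt(390) ≈ -39.497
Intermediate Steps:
G(j, v) = 7*v (G(j, v) = v*7 = 7*v)
-sqrt(5126 + (G(0, -7)*73 + 11)) = -sqrt(5126 + ((7*(-7))*73 + 11)) = -sqrt(5126 + (-49*73 + 11)) = -sqrt(5126 + (-3577 + 11)) = -sqrt(5126 - 3566) = -sqrt(1560) = -2*sqrt(390)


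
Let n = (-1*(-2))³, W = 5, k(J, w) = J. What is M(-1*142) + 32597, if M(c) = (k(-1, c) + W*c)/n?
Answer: 260065/8 ≈ 32508.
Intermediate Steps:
n = 8 (n = 2³ = 8)
M(c) = -⅛ + 5*c/8 (M(c) = (-1 + 5*c)/8 = (-1 + 5*c)*(⅛) = -⅛ + 5*c/8)
M(-1*142) + 32597 = (-⅛ + 5*(-1*142)/8) + 32597 = (-⅛ + (5/8)*(-142)) + 32597 = (-⅛ - 355/4) + 32597 = -711/8 + 32597 = 260065/8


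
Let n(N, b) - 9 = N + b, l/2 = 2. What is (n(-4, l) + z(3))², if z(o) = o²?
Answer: 324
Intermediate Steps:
l = 4 (l = 2*2 = 4)
n(N, b) = 9 + N + b (n(N, b) = 9 + (N + b) = 9 + N + b)
(n(-4, l) + z(3))² = ((9 - 4 + 4) + 3²)² = (9 + 9)² = 18² = 324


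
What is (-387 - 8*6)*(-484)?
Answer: 210540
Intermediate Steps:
(-387 - 8*6)*(-484) = (-387 - 48)*(-484) = -435*(-484) = 210540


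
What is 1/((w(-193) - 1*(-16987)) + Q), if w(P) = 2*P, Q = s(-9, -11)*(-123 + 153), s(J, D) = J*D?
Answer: 1/19571 ≈ 5.1096e-5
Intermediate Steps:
s(J, D) = D*J
Q = 2970 (Q = (-11*(-9))*(-123 + 153) = 99*30 = 2970)
1/((w(-193) - 1*(-16987)) + Q) = 1/((2*(-193) - 1*(-16987)) + 2970) = 1/((-386 + 16987) + 2970) = 1/(16601 + 2970) = 1/19571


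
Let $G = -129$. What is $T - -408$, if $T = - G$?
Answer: $537$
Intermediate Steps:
$T = 129$ ($T = \left(-1\right) \left(-129\right) = 129$)
$T - -408 = 129 - -408 = 129 + 408 = 537$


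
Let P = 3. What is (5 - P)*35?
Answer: 70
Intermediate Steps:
(5 - P)*35 = (5 - 1*3)*35 = (5 - 3)*35 = 2*35 = 70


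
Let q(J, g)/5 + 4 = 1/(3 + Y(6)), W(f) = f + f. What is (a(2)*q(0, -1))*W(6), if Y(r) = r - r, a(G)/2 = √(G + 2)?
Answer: -880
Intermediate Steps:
a(G) = 2*√(2 + G) (a(G) = 2*√(G + 2) = 2*√(2 + G))
Y(r) = 0
W(f) = 2*f
q(J, g) = -55/3 (q(J, g) = -20 + 5/(3 + 0) = -20 + 5/3 = -55/3)
(a(2)*q(0, -1))*W(6) = ((2*√(2 + 2))*(-55/3))*(2*6) = ((2*√4)*(-55/3))*12 = ((2*2)*(-55/3))*12 = (4*(-55/3))*12 = -220/3*12 = -880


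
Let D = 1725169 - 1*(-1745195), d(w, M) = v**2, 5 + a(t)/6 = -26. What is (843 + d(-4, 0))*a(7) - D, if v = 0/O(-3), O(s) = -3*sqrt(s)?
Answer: -3627162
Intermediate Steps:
v = 0 (v = 0/((-3*I*sqrt(3))) = 0*(I*sqrt(3)/9) = 0)
a(t) = -186 (a(t) = -30 + 6*(-26) = -30 - 156 = -186)
d(w, M) = 0 (d(w, M) = 0**2 = 0)
D = 3470364 (D = 1725169 + 1745195 = 3470364)
(843 + d(-4, 0))*a(7) - D = (843 + 0)*(-186) - 1*3470364 = 843*(-186) - 3470364 = -156798 - 3470364 = -3627162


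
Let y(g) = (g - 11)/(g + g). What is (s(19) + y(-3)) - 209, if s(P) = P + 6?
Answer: -545/3 ≈ -181.67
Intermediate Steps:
y(g) = (-11 + g)/(2*g) (y(g) = (-11 + g)/((2*g)) = (-11 + g)*(1/(2*g)) = (-11 + g)/(2*g))
s(P) = 6 + P
(s(19) + y(-3)) - 209 = ((6 + 19) + (1/2)*(-11 - 3)/(-3)) - 209 = (25 + (1/2)*(-1/3)*(-14)) - 209 = (25 + 7/3) - 209 = 82/3 - 209 = -545/3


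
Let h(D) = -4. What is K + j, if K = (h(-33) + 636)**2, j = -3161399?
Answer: -2761975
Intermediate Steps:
K = 399424 (K = (-4 + 636)**2 = 632**2 = 399424)
K + j = 399424 - 3161399 = -2761975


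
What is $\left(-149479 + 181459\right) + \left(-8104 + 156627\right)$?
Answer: $180503$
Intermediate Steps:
$\left(-149479 + 181459\right) + \left(-8104 + 156627\right) = 31980 + 148523 = 180503$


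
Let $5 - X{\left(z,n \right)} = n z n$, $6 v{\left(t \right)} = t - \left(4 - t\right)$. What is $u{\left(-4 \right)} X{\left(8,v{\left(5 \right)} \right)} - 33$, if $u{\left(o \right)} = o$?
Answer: $-21$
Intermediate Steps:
$v{\left(t \right)} = - \frac{2}{3} + \frac{t}{3}$ ($v{\left(t \right)} = \frac{t - \left(4 - t\right)}{6} = \frac{t + \left(-4 + t\right)}{6} = \frac{-4 + 2 t}{6} = - \frac{2}{3} + \frac{t}{3}$)
$X{\left(z,n \right)} = 5 - z n^{2}$ ($X{\left(z,n \right)} = 5 - n z n = 5 - z n^{2}$)
$u{\left(-4 \right)} X{\left(8,v{\left(5 \right)} \right)} - 33 = - 4 \left(5 - 8 \left(- \frac{2}{3} + \frac{1}{3} \cdot 5\right)^{2}\right) - 33 = - 4 \left(5 - 8 \left(- \frac{2}{3} + \frac{5}{3}\right)^{2}\right) - 33 = - 4 \left(5 - 8 \cdot 1^{2}\right) - 33 = - 4 \left(5 - 8 \cdot 1\right) - 33 = - 4 \left(5 - 8\right) - 33 = \left(-4\right) \left(-3\right) - 33 = 12 - 33 = -21$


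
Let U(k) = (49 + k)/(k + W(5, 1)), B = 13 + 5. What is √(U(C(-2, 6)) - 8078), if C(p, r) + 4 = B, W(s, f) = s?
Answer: 7*I*√59489/19 ≈ 89.859*I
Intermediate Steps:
B = 18
C(p, r) = 14 (C(p, r) = -4 + 18 = 14)
U(k) = (49 + k)/(5 + k) (U(k) = (49 + k)/(k + 5) = (49 + k)/(5 + k))
√(U(C(-2, 6)) - 8078) = √((49 + 14)/(5 + 14) - 8078) = √(63/19 - 8078) = √(-153419/19) = 7*I*√59489/19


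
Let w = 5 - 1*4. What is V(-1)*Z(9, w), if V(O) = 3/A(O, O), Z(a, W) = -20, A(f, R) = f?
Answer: 60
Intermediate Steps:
w = 1 (w = 5 - 4 = 1)
V(O) = 3/O
V(-1)*Z(9, w) = (3/(-1))*(-20) = (3*(-1))*(-20) = -3*(-20) = 60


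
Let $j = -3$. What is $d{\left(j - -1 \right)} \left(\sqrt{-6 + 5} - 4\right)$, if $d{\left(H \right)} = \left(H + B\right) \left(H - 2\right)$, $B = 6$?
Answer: $64 - 16 i \approx 64.0 - 16.0 i$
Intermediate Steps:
$d{\left(H \right)} = \left(-2 + H\right) \left(6 + H\right)$ ($d{\left(H \right)} = \left(H + 6\right) \left(H - 2\right) = \left(6 + H\right) \left(-2 + H\right) = \left(-2 + H\right) \left(6 + H\right)$)
$d{\left(j - -1 \right)} \left(\sqrt{-6 + 5} - 4\right) = \left(-12 + \left(-3 - -1\right)^{2} + 4 \left(-3 - -1\right)\right) \left(\sqrt{-6 + 5} - 4\right) = \left(-12 + \left(-3 + 1\right)^{2} + 4 \left(-3 + 1\right)\right) \left(\sqrt{-1} - 4\right) = \left(-12 + \left(-2\right)^{2} + 4 \left(-2\right)\right) \left(i - 4\right) = \left(-12 + 4 - 8\right) \left(-4 + i\right) = - 16 \left(-4 + i\right) = 64 - 16 i$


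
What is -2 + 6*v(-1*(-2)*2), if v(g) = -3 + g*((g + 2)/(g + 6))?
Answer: -28/5 ≈ -5.6000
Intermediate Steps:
v(g) = -3 + g*(2 + g)/(6 + g) (v(g) = -3 + g*((2 + g)/(6 + g)) = -3 + g*(2 + g)/(6 + g))
-2 + 6*v(-1*(-2)*2) = -2 + 6*((-18 + (-1*(-2)*2)**2 - (-1*(-2))*2)/(6 - 1*(-2)*2)) = -2 + 6*((-18 + (2*2)**2 - 2*2)/(6 + 2*2)) = -2 + 6*((-18 + 4**2 - 1*4)/(6 + 4)) = -2 + 6*((-18 + 16 - 4)/10) = -2 + 6*((1/10)*(-6)) = -2 + 6*(-3/5) = -2 - 18/5 = -28/5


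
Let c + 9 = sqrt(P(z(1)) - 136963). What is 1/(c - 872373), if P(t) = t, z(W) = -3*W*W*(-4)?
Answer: -872382/761050490875 - I*sqrt(136951)/761050490875 ≈ -1.1463e-6 - 4.8626e-10*I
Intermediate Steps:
z(W) = 12*W**2 (z(W) = -3*W**2*(-4) = -(-12)*W**2 = 12*W**2)
c = -9 + I*sqrt(136951) (c = -9 + sqrt(12*1**2 - 136963) = -9 + sqrt(12*1 - 136963) = -9 + sqrt(12 - 136963) = -9 + sqrt(-136951) = -9 + I*sqrt(136951) ≈ -9.0 + 370.07*I)
1/(c - 872373) = 1/((-9 + I*sqrt(136951)) - 872373) = 1/(-872382 + I*sqrt(136951))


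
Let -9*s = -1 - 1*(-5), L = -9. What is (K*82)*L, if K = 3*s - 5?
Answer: 4674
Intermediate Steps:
s = -4/9 (s = -(-1 - 1*(-5))/9 = -(-1 + 5)/9 = -1/9*4 = -4/9 ≈ -0.44444)
K = -19/3 (K = 3*(-4/9) - 5 = -4/3 - 5 = -19/3 ≈ -6.3333)
(K*82)*L = -19/3*82*(-9) = -1558/3*(-9) = 4674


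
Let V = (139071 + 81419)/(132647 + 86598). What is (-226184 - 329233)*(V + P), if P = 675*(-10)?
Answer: 164368247443884/43849 ≈ 3.7485e+9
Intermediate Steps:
P = -6750
V = 44098/43849 (V = 220490/219245 = 220490*(1/219245) = 44098/43849 ≈ 1.0057)
(-226184 - 329233)*(V + P) = (-226184 - 329233)*(44098/43849 - 6750) = -555417*(-295936652/43849) = 164368247443884/43849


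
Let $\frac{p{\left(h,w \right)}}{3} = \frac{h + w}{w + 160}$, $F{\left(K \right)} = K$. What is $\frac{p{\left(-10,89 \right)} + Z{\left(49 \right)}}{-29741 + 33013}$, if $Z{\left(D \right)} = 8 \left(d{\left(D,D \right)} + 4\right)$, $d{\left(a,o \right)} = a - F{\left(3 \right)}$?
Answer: $\frac{33279}{271576} \approx 0.12254$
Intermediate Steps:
$d{\left(a,o \right)} = -3 + a$ ($d{\left(a,o \right)} = a - 3 = -3 + a$)
$Z{\left(D \right)} = 8 + 8 D$ ($Z{\left(D \right)} = 8 \left(\left(-3 + D\right) + 4\right) = 8 \left(1 + D\right) = 8 + 8 D$)
$p{\left(h,w \right)} = \frac{3 \left(h + w\right)}{160 + w}$ ($p{\left(h,w \right)} = 3 \frac{h + w}{w + 160} = 3 \frac{h + w}{160 + w} = \frac{3 \left(h + w\right)}{160 + w}$)
$\frac{p{\left(-10,89 \right)} + Z{\left(49 \right)}}{-29741 + 33013} = \frac{\frac{3 \left(-10 + 89\right)}{160 + 89} + \left(8 + 8 \cdot 49\right)}{-29741 + 33013} = \frac{3 \cdot \frac{1}{249} \cdot 79 + \left(8 + 392\right)}{3272} = \left(3 \cdot \frac{1}{249} \cdot 79 + 400\right) \frac{1}{3272} = \left(\frac{79}{83} + 400\right) \frac{1}{3272} = \frac{33279}{83} \cdot \frac{1}{3272} = \frac{33279}{271576}$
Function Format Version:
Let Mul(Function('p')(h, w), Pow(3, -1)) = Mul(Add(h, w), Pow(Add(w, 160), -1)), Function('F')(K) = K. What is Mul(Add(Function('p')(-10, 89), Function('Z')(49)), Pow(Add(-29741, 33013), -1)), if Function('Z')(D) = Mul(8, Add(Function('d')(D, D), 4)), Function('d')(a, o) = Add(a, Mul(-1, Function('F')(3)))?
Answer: Rational(33279, 271576) ≈ 0.12254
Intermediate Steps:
Function('d')(a, o) = Add(-3, a) (Function('d')(a, o) = Add(a, Mul(-1, 3)) = Add(a, -3) = Add(-3, a))
Function('Z')(D) = Add(8, Mul(8, D)) (Function('Z')(D) = Mul(8, Add(Add(-3, D), 4)) = Mul(8, Add(1, D)) = Add(8, Mul(8, D)))
Function('p')(h, w) = Mul(3, Pow(Add(160, w), -1), Add(h, w)) (Function('p')(h, w) = Mul(3, Mul(Add(h, w), Pow(Add(w, 160), -1))) = Mul(3, Mul(Add(h, w), Pow(Add(160, w), -1))) = Mul(3, Mul(Pow(Add(160, w), -1), Add(h, w))) = Mul(3, Pow(Add(160, w), -1), Add(h, w)))
Mul(Add(Function('p')(-10, 89), Function('Z')(49)), Pow(Add(-29741, 33013), -1)) = Mul(Add(Mul(3, Pow(Add(160, 89), -1), Add(-10, 89)), Add(8, Mul(8, 49))), Pow(Add(-29741, 33013), -1)) = Mul(Add(Mul(3, Pow(249, -1), 79), Add(8, 392)), Pow(3272, -1)) = Mul(Add(Mul(3, Rational(1, 249), 79), 400), Rational(1, 3272)) = Mul(Add(Rational(79, 83), 400), Rational(1, 3272)) = Mul(Rational(33279, 83), Rational(1, 3272)) = Rational(33279, 271576)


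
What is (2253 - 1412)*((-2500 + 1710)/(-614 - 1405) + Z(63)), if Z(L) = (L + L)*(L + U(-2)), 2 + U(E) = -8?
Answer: 11339768152/2019 ≈ 5.6165e+6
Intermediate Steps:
U(E) = -10 (U(E) = -2 - 8 = -10)
Z(L) = 2*L*(-10 + L) (Z(L) = (L + L)*(L - 10) = (2*L)*(-10 + L) = 2*L*(-10 + L))
(2253 - 1412)*((-2500 + 1710)/(-614 - 1405) + Z(63)) = (2253 - 1412)*((-2500 + 1710)/(-614 - 1405) + 2*63*(-10 + 63)) = 841*(-790/(-2019) + 2*63*53) = 841*(-790*(-1/2019) + 6678) = 841*(790/2019 + 6678) = 841*(13483672/2019) = 11339768152/2019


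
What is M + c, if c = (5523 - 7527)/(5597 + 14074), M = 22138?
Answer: 145158198/6557 ≈ 22138.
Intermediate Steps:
c = -668/6557 (c = -2004/19671 = -2004*1/19671 = -668/6557 ≈ -0.10188)
M + c = 22138 - 668/6557 = 145158198/6557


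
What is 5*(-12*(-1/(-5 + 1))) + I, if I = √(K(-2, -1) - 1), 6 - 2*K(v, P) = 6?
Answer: -15 + I ≈ -15.0 + 1.0*I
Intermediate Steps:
K(v, P) = 0 (K(v, P) = 3 - ½*6 = 3 - 3 = 0)
I
5*(-12*(-1/(-5 + 1))) + I = 5*(-12/((-1*(-4)))) + I = 5*(-12/4) + I = 5*(-12*¼) + I = 5*(-3) + I = -15 + I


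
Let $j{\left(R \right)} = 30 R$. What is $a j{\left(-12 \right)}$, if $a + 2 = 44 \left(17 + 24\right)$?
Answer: $-648720$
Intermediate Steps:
$a = 1802$ ($a = -2 + 44 \left(17 + 24\right) = -2 + 44 \cdot 41 = -2 + 1804 = 1802$)
$a j{\left(-12 \right)} = 1802 \cdot 30 \left(-12\right) = 1802 \left(-360\right) = -648720$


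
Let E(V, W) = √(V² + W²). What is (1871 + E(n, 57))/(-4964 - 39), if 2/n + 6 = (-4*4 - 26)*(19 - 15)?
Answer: -1871/5003 - √24591682/435261 ≈ -0.38537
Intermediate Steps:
n = -1/87 (n = 2/(-6 + (-4*4 - 26)*(19 - 15)) = 2/(-6 + (-16 - 26)*4) = 2/(-6 - 42*4) = 2/(-6 - 168) = 2/(-174) = 2*(-1/174) = -1/87 ≈ -0.011494)
(1871 + E(n, 57))/(-4964 - 39) = (1871 + √((-1/87)² + 57²))/(-4964 - 39) = (1871 + √(1/7569 + 3249))/(-5003) = (1871 + √(24591682/7569))*(-1/5003) = (1871 + √24591682/87)*(-1/5003) = -1871/5003 - √24591682/435261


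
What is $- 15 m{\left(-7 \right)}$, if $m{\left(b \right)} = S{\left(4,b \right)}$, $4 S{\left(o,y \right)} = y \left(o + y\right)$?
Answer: $- \frac{315}{4} \approx -78.75$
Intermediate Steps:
$S{\left(o,y \right)} = \frac{y \left(o + y\right)}{4}$
$m{\left(b \right)} = \frac{b \left(4 + b\right)}{4}$
$- 15 m{\left(-7 \right)} = - 15 \cdot \frac{1}{4} \left(-7\right) \left(4 - 7\right) = - 15 \cdot \frac{1}{4} \left(-7\right) \left(-3\right) = \left(-15\right) \frac{21}{4} = - \frac{315}{4}$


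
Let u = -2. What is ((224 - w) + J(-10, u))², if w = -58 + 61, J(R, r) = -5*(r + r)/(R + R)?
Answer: 48400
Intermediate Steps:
J(R, r) = -5*r/R (J(R, r) = -5*2*r/(2*R) = -5*2*r*1/(2*R) = -5*r/R)
w = 3
((224 - w) + J(-10, u))² = ((224 - 1*3) - 5*(-2)/(-10))² = ((224 - 3) - 5*(-2)*(-⅒))² = (221 - 1)² = 220² = 48400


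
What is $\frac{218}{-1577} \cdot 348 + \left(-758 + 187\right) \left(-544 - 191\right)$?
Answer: $\frac{661767381}{1577} \approx 4.1964 \cdot 10^{5}$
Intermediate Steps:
$\frac{218}{-1577} \cdot 348 + \left(-758 + 187\right) \left(-544 - 191\right) = 218 \left(- \frac{1}{1577}\right) 348 - -419685 = \left(- \frac{218}{1577}\right) 348 + 419685 = - \frac{75864}{1577} + 419685 = \frac{661767381}{1577}$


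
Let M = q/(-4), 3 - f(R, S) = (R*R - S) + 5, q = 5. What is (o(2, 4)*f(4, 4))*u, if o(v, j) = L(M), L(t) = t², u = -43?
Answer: 7525/8 ≈ 940.63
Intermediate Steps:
f(R, S) = -2 + S - R² (f(R, S) = 3 - ((R*R - S) + 5) = 3 - ((R² - S) + 5) = 3 - (5 + R² - S) = 3 + (-5 + S - R²) = -2 + S - R²)
M = -5/4 (M = 5/(-4) = 5*(-¼) = -5/4 ≈ -1.2500)
o(v, j) = 25/16 (o(v, j) = (-5/4)² = 25/16)
(o(2, 4)*f(4, 4))*u = (25*(-2 + 4 - 1*4²)/16)*(-43) = (25*(-2 + 4 - 1*16)/16)*(-43) = (25*(-2 + 4 - 16)/16)*(-43) = ((25/16)*(-14))*(-43) = -175/8*(-43) = 7525/8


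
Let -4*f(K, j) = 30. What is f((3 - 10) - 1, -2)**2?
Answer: 225/4 ≈ 56.250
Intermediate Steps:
f(K, j) = -15/2 (f(K, j) = -1/4*30 = -15/2)
f((3 - 10) - 1, -2)**2 = (-15/2)**2 = 225/4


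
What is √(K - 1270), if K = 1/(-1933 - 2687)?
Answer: I*√6776848155/2310 ≈ 35.637*I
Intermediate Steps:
K = -1/4620 (K = 1/(-4620) = -1/4620 ≈ -0.00021645)
√(K - 1270) = √(-1/4620 - 1270) = √(-5867401/4620) = I*√6776848155/2310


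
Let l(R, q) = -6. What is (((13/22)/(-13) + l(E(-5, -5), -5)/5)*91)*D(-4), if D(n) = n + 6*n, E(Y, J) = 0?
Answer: 174538/55 ≈ 3173.4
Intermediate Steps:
D(n) = 7*n
(((13/22)/(-13) + l(E(-5, -5), -5)/5)*91)*D(-4) = (((13/22)/(-13) - 6/5)*91)*(7*(-4)) = (((13*(1/22))*(-1/13) - 6*1/5)*91)*(-28) = (((13/22)*(-1/13) - 6/5)*91)*(-28) = ((-1/22 - 6/5)*91)*(-28) = -137/110*91*(-28) = -12467/110*(-28) = 174538/55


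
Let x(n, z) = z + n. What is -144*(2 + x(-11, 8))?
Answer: 144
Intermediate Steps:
x(n, z) = n + z
-144*(2 + x(-11, 8)) = -144*(2 + (-11 + 8)) = -144*(2 - 3) = -144*(-1) = 144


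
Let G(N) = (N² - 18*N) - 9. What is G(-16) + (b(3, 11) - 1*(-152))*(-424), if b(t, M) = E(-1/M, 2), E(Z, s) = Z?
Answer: -702619/11 ≈ -63874.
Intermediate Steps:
b(t, M) = -1/M
G(N) = -9 + N² - 18*N
G(-16) + (b(3, 11) - 1*(-152))*(-424) = (-9 + (-16)² - 18*(-16)) + (-1/11 - 1*(-152))*(-424) = (-9 + 256 + 288) + (-1*1/11 + 152)*(-424) = 535 + (-1/11 + 152)*(-424) = 535 + (1671/11)*(-424) = 535 - 708504/11 = -702619/11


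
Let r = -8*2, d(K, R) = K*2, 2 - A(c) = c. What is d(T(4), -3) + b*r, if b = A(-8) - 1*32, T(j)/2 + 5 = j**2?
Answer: 396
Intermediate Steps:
A(c) = 2 - c
T(j) = -10 + 2*j**2
d(K, R) = 2*K
r = -16
b = -22 (b = (2 - 1*(-8)) - 1*32 = (2 + 8) - 32 = 10 - 32 = -22)
d(T(4), -3) + b*r = 2*(-10 + 2*4**2) - 22*(-16) = 2*(-10 + 2*16) + 352 = 2*(-10 + 32) + 352 = 2*22 + 352 = 44 + 352 = 396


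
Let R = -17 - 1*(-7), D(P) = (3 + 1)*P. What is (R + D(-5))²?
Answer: 900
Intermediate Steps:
D(P) = 4*P
R = -10 (R = -17 + 7 = -10)
(R + D(-5))² = (-10 + 4*(-5))² = (-10 - 20)² = (-30)² = 900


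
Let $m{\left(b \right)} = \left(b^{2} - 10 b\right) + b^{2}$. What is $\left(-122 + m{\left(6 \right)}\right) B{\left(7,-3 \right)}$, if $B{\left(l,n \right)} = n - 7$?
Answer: $1100$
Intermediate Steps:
$m{\left(b \right)} = - 10 b + 2 b^{2}$
$B{\left(l,n \right)} = -7 + n$
$\left(-122 + m{\left(6 \right)}\right) B{\left(7,-3 \right)} = \left(-122 + 2 \cdot 6 \left(-5 + 6\right)\right) \left(-7 - 3\right) = \left(-122 + 2 \cdot 6 \cdot 1\right) \left(-10\right) = \left(-122 + 12\right) \left(-10\right) = \left(-110\right) \left(-10\right) = 1100$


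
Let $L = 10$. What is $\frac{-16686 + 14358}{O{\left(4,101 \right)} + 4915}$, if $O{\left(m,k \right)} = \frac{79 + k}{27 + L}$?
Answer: $- \frac{86136}{182035} \approx -0.47318$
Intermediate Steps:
$O{\left(m,k \right)} = \frac{79}{37} + \frac{k}{37}$ ($O{\left(m,k \right)} = \frac{79 + k}{27 + 10} = \frac{79 + k}{37} = \left(79 + k\right) \frac{1}{37} = \frac{79}{37} + \frac{k}{37}$)
$\frac{-16686 + 14358}{O{\left(4,101 \right)} + 4915} = \frac{-16686 + 14358}{\left(\frac{79}{37} + \frac{1}{37} \cdot 101\right) + 4915} = - \frac{2328}{\left(\frac{79}{37} + \frac{101}{37}\right) + 4915} = - \frac{2328}{\frac{180}{37} + 4915} = - \frac{2328}{\frac{182035}{37}} = \left(-2328\right) \frac{37}{182035} = - \frac{86136}{182035}$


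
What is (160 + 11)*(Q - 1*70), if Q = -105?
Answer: -29925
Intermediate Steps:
(160 + 11)*(Q - 1*70) = (160 + 11)*(-105 - 1*70) = 171*(-105 - 70) = 171*(-175) = -29925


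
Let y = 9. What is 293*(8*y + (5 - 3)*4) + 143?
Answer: 23583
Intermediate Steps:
293*(8*y + (5 - 3)*4) + 143 = 293*(8*9 + (5 - 3)*4) + 143 = 293*(72 + 2*4) + 143 = 293*(72 + 8) + 143 = 293*80 + 143 = 23440 + 143 = 23583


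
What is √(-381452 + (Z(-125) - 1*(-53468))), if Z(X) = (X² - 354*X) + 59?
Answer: 5*I*√10722 ≈ 517.74*I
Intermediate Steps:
Z(X) = 59 + X² - 354*X
√(-381452 + (Z(-125) - 1*(-53468))) = √(-381452 + ((59 + (-125)² - 354*(-125)) - 1*(-53468))) = √(-381452 + ((59 + 15625 + 44250) + 53468)) = √(-381452 + (59934 + 53468)) = √(-381452 + 113402) = √(-268050) = 5*I*√10722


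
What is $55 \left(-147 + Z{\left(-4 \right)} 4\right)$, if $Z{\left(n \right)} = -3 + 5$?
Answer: $-7645$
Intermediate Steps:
$Z{\left(n \right)} = 2$
$55 \left(-147 + Z{\left(-4 \right)} 4\right) = 55 \left(-147 + 2 \cdot 4\right) = 55 \left(-147 + 8\right) = 55 \left(-139\right) = -7645$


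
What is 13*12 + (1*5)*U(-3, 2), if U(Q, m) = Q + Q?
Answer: 126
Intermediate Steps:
U(Q, m) = 2*Q
13*12 + (1*5)*U(-3, 2) = 13*12 + (1*5)*(2*(-3)) = 156 + 5*(-6) = 156 - 30 = 126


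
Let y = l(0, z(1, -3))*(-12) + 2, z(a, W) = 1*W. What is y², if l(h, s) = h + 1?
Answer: 100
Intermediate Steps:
z(a, W) = W
l(h, s) = 1 + h
y = -10 (y = (1 + 0)*(-12) + 2 = 1*(-12) + 2 = -12 + 2 = -10)
y² = (-10)² = 100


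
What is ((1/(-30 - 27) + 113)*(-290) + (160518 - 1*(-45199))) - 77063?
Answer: 5465678/57 ≈ 95889.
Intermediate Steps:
((1/(-30 - 27) + 113)*(-290) + (160518 - 1*(-45199))) - 77063 = ((1/(-57) + 113)*(-290) + (160518 + 45199)) - 77063 = ((-1/57 + 113)*(-290) + 205717) - 77063 = ((6440/57)*(-290) + 205717) - 77063 = (-1867600/57 + 205717) - 77063 = 9858269/57 - 77063 = 5465678/57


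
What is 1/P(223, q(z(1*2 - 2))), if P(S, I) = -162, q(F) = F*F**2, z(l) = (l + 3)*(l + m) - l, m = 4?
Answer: -1/162 ≈ -0.0061728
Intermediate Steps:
z(l) = -l + (3 + l)*(4 + l) (z(l) = (l + 3)*(l + 4) - l = (3 + l)*(4 + l) - l = -l + (3 + l)*(4 + l))
q(F) = F**3
1/P(223, q(z(1*2 - 2))) = 1/(-162) = -1/162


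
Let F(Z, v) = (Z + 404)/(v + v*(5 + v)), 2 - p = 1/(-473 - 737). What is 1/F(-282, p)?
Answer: 23437701/178620200 ≈ 0.13122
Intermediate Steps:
p = 2421/1210 (p = 2 - 1/(-473 - 737) = 2 - 1/(-1210) = 2 - 1*(-1/1210) = 2 + 1/1210 = 2421/1210 ≈ 2.0008)
F(Z, v) = (404 + Z)/(v + v*(5 + v))
1/F(-282, p) = 1/((404 - 282)/((2421/1210)*(6 + 2421/1210))) = 1/((1210/2421)*122/(9681/1210)) = 1/((1210/2421)*(1210/9681)*122) = 1/(178620200/23437701) = 23437701/178620200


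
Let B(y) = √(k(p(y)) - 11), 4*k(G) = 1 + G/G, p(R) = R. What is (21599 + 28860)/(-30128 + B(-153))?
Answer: -434351072/259341827 - 50459*I*√42/1815392789 ≈ -1.6748 - 0.00018013*I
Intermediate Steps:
k(G) = ½ (k(G) = (1 + G/G)/4 = (1 + 1)/4 = (¼)*2 = ½)
B(y) = I*√42/2 (B(y) = √(½ - 11) = √(-21/2) = I*√42/2)
(21599 + 28860)/(-30128 + B(-153)) = (21599 + 28860)/(-30128 + I*√42/2) = 50459/(-30128 + I*√42/2)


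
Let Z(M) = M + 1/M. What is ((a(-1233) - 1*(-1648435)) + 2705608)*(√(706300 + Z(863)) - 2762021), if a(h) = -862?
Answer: -12023577338801 + 4353181*√526673081210/863 ≈ -1.2020e+13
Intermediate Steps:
((a(-1233) - 1*(-1648435)) + 2705608)*(√(706300 + Z(863)) - 2762021) = ((-862 - 1*(-1648435)) + 2705608)*(√(706300 + (863 + 1/863)) - 2762021) = ((-862 + 1648435) + 2705608)*(√(706300 + (863 + 1/863)) - 2762021) = (1647573 + 2705608)*(√(706300 + 744770/863) - 2762021) = 4353181*(√(610281670/863) - 2762021) = 4353181*(√526673081210/863 - 2762021) = 4353181*(-2762021 + √526673081210/863) = -12023577338801 + 4353181*√526673081210/863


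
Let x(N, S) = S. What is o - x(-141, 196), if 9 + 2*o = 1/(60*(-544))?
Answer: -13088641/65280 ≈ -200.50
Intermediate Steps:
o = -293761/65280 (o = -9/2 + 1/(2*((60*(-544)))) = -9/2 + (½)/(-32640) = -9/2 + (½)*(-1/32640) = -9/2 - 1/65280 = -293761/65280 ≈ -4.5000)
o - x(-141, 196) = -293761/65280 - 1*196 = -293761/65280 - 196 = -13088641/65280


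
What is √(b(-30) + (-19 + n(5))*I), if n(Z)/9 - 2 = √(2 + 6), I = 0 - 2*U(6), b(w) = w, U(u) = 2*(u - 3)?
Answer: 3*√(-2 - 24*√2) ≈ 17.985*I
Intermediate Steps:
U(u) = -6 + 2*u (U(u) = 2*(-3 + u) = -6 + 2*u)
I = -12 (I = 0 - 2*(-6 + 2*6) = 0 - 2*(-6 + 12) = 0 - 2*6 = 0 - 12 = -12)
n(Z) = 18 + 18*√2 (n(Z) = 18 + 9*√(2 + 6) = 18 + 9*√8 = 18 + 9*(2*√2) = 18 + 18*√2)
√(b(-30) + (-19 + n(5))*I) = √(-30 + (-19 + (18 + 18*√2))*(-12)) = √(-30 + (-1 + 18*√2)*(-12)) = √(-30 + (12 - 216*√2)) = √(-18 - 216*√2)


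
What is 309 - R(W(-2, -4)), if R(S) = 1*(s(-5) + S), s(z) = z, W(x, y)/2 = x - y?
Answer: 310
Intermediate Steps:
W(x, y) = -2*y + 2*x (W(x, y) = 2*(x - y) = -2*y + 2*x)
R(S) = -5 + S (R(S) = 1*(-5 + S) = -5 + S)
309 - R(W(-2, -4)) = 309 - (-5 + (-2*(-4) + 2*(-2))) = 309 - (-5 + (8 - 4)) = 309 - (-5 + 4) = 309 - 1*(-1) = 309 + 1 = 310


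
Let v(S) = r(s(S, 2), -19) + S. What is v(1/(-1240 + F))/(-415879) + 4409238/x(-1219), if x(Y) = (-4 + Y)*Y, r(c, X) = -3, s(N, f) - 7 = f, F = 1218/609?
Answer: 98701647275197/33372593795438 ≈ 2.9576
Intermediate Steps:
F = 2 (F = 1218*(1/609) = 2)
s(N, f) = 7 + f
x(Y) = Y*(-4 + Y)
v(S) = -3 + S
v(1/(-1240 + F))/(-415879) + 4409238/x(-1219) = (-3 + 1/(-1240 + 2))/(-415879) + 4409238/((-1219*(-4 - 1219))) = (-3 + 1/(-1238))*(-1/415879) + 4409238/((-1219*(-1223))) = (-3 - 1/1238)*(-1/415879) + 4409238/1490837 = -3715/1238*(-1/415879) + 4409238*(1/1490837) = 3715/514858202 + 191706/64819 = 98701647275197/33372593795438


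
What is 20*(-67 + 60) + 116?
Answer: -24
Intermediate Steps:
20*(-67 + 60) + 116 = 20*(-7) + 116 = -140 + 116 = -24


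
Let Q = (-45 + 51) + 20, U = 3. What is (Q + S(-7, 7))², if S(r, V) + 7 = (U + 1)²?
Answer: 1225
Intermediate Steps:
S(r, V) = 9 (S(r, V) = -7 + (3 + 1)² = -7 + 4² = -7 + 16 = 9)
Q = 26 (Q = 6 + 20 = 26)
(Q + S(-7, 7))² = (26 + 9)² = 35² = 1225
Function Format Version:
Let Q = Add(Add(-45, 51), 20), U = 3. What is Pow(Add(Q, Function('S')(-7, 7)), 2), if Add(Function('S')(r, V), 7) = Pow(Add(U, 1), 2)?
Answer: 1225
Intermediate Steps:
Function('S')(r, V) = 9 (Function('S')(r, V) = Add(-7, Pow(Add(3, 1), 2)) = Add(-7, Pow(4, 2)) = Add(-7, 16) = 9)
Q = 26 (Q = Add(6, 20) = 26)
Pow(Add(Q, Function('S')(-7, 7)), 2) = Pow(Add(26, 9), 2) = Pow(35, 2) = 1225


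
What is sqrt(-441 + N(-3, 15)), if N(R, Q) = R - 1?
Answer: I*sqrt(445) ≈ 21.095*I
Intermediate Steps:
N(R, Q) = -1 + R
sqrt(-441 + N(-3, 15)) = sqrt(-441 + (-1 - 3)) = sqrt(-441 - 4) = sqrt(-445) = I*sqrt(445)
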